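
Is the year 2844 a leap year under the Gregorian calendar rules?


Gregorian leap year rule: divisible by 4, but not by 100, unless also by 400.
2844 is divisible by 4 but not 100 -> leap year

Yes


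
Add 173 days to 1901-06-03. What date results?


Start: 1901-06-03, add 173 days
June 1901 has 30 days: 30 - 3 = 27 days to June 30 -> 146 left
July 1901 has 31 days -> 115 left
August 1901 has 31 days -> 84 left
September 1901 has 30 days -> 54 left
October 1901 has 31 days -> 23 left
November 1901: 23 <= 30 -> lands on November 23

Result: 1901-11-23


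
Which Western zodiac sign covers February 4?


Date: February 4
Conventional tropical zodiac dates: Aquarius from January 20 onward; Pisces starts February 19
February 4 falls within the Aquarius range

Aquarius


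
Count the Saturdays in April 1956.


April 1956 has 30 days
Anchor: Jan 1, 1956. With p = 1956 - 1 = 1955: (p + p//4 - p//100 + p//400) mod 7 = (1955 + 488 - 19 + 4) mod 7 = 2428 mod 7 = 6 -> Sunday (Mon=0 ... Sun=6)
Days before April (Jan-Mar): 91; April 1 index = (6 + 91) mod 7 = 6 -> Sunday
First Saturday is April 7
Saturdays: 7, 14, 21, 28

4 Saturdays


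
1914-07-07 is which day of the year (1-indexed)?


Date: July 7, 1914
Days in months 1 through 6: 181
Plus 7 days in July

Day of year: 188


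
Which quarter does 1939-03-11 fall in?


Month: March (month 3)
Q1: Jan-Mar, Q2: Apr-Jun, Q3: Jul-Sep, Q4: Oct-Dec

Q1


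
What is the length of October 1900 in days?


October 1900

31 days


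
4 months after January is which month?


January is month 1
1 + 4 = 5

May


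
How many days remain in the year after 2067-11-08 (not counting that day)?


Day of year: 312 of 365
Remaining = 365 - 312

53 days


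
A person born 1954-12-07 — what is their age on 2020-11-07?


Birth: 1954-12-07
Reference: 2020-11-07
Year difference: 2020 - 1954 = 66
Birthday not yet reached in 2020, subtract 1

65 years old


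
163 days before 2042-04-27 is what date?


Start: 2042-04-27, subtract 163 days
Back 27 days from April 27 reaches March 31, 2042 -> 136 left
March 2042 has 31 days -> back to February 28, 2042 -> 105 left
February 2042 has 28 days -> back to January 31, 2042 -> 77 left
January 2042 has 31 days -> back to December 31, 2041 -> 46 left
December 2041 has 31 days -> back to November 30, 2041 -> 15 left
November 2041: 30 - 15 = 15 -> lands on November 15

Result: 2041-11-15


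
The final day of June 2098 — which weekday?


June 2098 has 30 days
Anchor: Jan 1, 2098. With p = 2098 - 1 = 2097: (p + p//4 - p//100 + p//400) mod 7 = (2097 + 524 - 20 + 5) mod 7 = 2606 mod 7 = 2 -> Wednesday (Mon=0 ... Sun=6)
Days before June (Jan-May): 151; June 1 index = (2 + 151) mod 7 = 6 -> Sunday
Last day offset: 30 - 1 = 29 days
Weekday index = (6 + 29) mod 7 = 0

Monday, June 30


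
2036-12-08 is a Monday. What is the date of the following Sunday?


Current: Monday
Target: Sunday
Days ahead: 6

Next Sunday: 2036-12-14


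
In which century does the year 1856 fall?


Century = (year - 1) // 100 + 1
= (1856 - 1) // 100 + 1
= 1855 // 100 + 1
= 18 + 1

19th century


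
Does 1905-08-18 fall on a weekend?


Anchor: Jan 1, 1905. With p = 1905 - 1 = 1904: (p + p//4 - p//100 + p//400) mod 7 = (1904 + 476 - 19 + 4) mod 7 = 2365 mod 7 = 6 -> Sunday (Mon=0 ... Sun=6)
Day of year: 230; offset = 229
Weekday index = (6 + 229) mod 7 = 4 -> Friday
Weekend days: Saturday, Sunday

No


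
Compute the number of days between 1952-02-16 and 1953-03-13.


From 1952-02-16 to 1953-03-13
1952-02-16: days before February = 31; day of year = 31 + 16 = 47
1953-03-13: days before March = 31 + 28 = 59 (1953 is not a leap year); day of year = 59 + 13 = 72
Rest of 1952: 366 - 47 = 319
Total = 319 + 72 = 391

391 days


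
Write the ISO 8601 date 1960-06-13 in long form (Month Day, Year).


ISO 1960-06-13 parses as year=1960, month=06, day=13
Month 6 -> June

June 13, 1960


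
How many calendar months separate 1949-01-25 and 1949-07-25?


From January 1949 to July 1949
0 years * 12 = 0 months, plus 6 months = 6

6 months


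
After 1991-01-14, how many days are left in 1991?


Day of year: 14 of 365
Remaining = 365 - 14

351 days


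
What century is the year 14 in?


Century = (year - 1) // 100 + 1
= (14 - 1) // 100 + 1
= 13 // 100 + 1
= 0 + 1

1st century


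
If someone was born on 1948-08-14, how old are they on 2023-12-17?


Birth: 1948-08-14
Reference: 2023-12-17
Year difference: 2023 - 1948 = 75

75 years old


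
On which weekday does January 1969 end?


January 1969 has 31 days
Anchor: Jan 1, 1969. With p = 1969 - 1 = 1968: (p + p//4 - p//100 + p//400) mod 7 = (1968 + 492 - 19 + 4) mod 7 = 2445 mod 7 = 2 -> Wednesday (Mon=0 ... Sun=6)
January 1 is the anchor itself -> Wednesday
Last day offset: 31 - 1 = 30 days
Weekday index = (2 + 30) mod 7 = 4

Friday, January 31


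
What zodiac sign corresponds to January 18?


Date: January 18
Conventional tropical zodiac dates: Capricorn from December 22 onward; Aquarius starts January 20
January 18 falls within the Capricorn range

Capricorn


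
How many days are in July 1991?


July 1991

31 days


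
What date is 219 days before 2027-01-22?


Start: 2027-01-22, subtract 219 days
Back 22 days from January 22 reaches December 31, 2026 -> 197 left
December 2026 has 31 days -> back to November 30, 2026 -> 166 left
November 2026 has 30 days -> back to October 31, 2026 -> 136 left
October 2026 has 31 days -> back to September 30, 2026 -> 105 left
September 2026 has 30 days -> back to August 31, 2026 -> 75 left
August 2026 has 31 days -> back to July 31, 2026 -> 44 left
July 2026 has 31 days -> back to June 30, 2026 -> 13 left
June 2026: 30 - 13 = 17 -> lands on June 17

Result: 2026-06-17


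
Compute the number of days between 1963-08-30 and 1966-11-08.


From 1963-08-30 to 1966-11-08
1963-08-30: days before August = 31 + 28 + 31 + 30 + 31 + 30 + 31 = 212 (1963 is not a leap year); day of year = 212 + 30 = 242
1966-11-08: days before November = 31 + 28 + 31 + 30 + 31 + 30 + 31 + 31 + 30 + 31 = 304 (1966 is not a leap year); day of year = 304 + 8 = 312
Rest of 1963: 365 - 242 = 123
Full years 1964 (366), 1965 (365): 731
Total = 123 + 731 + 312 = 1166

1166 days


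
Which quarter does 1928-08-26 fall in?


Month: August (month 8)
Q1: Jan-Mar, Q2: Apr-Jun, Q3: Jul-Sep, Q4: Oct-Dec

Q3


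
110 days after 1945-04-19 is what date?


Start: 1945-04-19, add 110 days
April 1945 has 30 days: 30 - 19 = 11 days to April 30 -> 99 left
May 1945 has 31 days -> 68 left
June 1945 has 30 days -> 38 left
July 1945 has 31 days -> 7 left
August 1945: 7 <= 31 -> lands on August 7

Result: 1945-08-07


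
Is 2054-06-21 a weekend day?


Anchor: Jan 1, 2054. With p = 2054 - 1 = 2053: (p + p//4 - p//100 + p//400) mod 7 = (2053 + 513 - 20 + 5) mod 7 = 2551 mod 7 = 3 -> Thursday (Mon=0 ... Sun=6)
Day of year: 172; offset = 171
Weekday index = (3 + 171) mod 7 = 6 -> Sunday
Weekend days: Saturday, Sunday

Yes


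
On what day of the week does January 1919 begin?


Target: January 1, 1919
Anchor: Jan 1, 1919. With p = 1919 - 1 = 1918: (p + p//4 - p//100 + p//400) mod 7 = (1918 + 479 - 19 + 4) mod 7 = 2382 mod 7 = 2 -> Wednesday (Mon=0 ... Sun=6)
Offset from anchor: 0 days
Weekday index = (2 + 0) mod 7 = 2

Wednesday


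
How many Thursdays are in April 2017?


April 2017 has 30 days
Anchor: Jan 1, 2017. With p = 2017 - 1 = 2016: (p + p//4 - p//100 + p//400) mod 7 = (2016 + 504 - 20 + 5) mod 7 = 2505 mod 7 = 6 -> Sunday (Mon=0 ... Sun=6)
Days before April (Jan-Mar): 90; April 1 index = (6 + 90) mod 7 = 5 -> Saturday
First Thursday is April 6
Thursdays: 6, 13, 20, 27

4 Thursdays


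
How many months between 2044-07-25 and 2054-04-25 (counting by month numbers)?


From July 2044 to April 2054
10 years * 12 = 120 months, minus 3 months = 117

117 months


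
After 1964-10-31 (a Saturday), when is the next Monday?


Current: Saturday
Target: Monday
Days ahead: 2

Next Monday: 1964-11-02


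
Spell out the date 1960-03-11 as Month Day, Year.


ISO 1960-03-11 parses as year=1960, month=03, day=11
Month 3 -> March

March 11, 1960


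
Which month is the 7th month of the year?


Month 7 of 12

July


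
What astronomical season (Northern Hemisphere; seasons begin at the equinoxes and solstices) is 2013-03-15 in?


Date: March 15
Astronomical Winter (approx.; exact equinox/solstice day varies by year): December 21 to March 19
March 15 falls within the Winter window

Winter


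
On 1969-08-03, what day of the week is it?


Date: August 3, 1969
Anchor: Jan 1, 1969. With p = 1969 - 1 = 1968: (p + p//4 - p//100 + p//400) mod 7 = (1968 + 492 - 19 + 4) mod 7 = 2445 mod 7 = 2 -> Wednesday (Mon=0 ... Sun=6)
Days before August (Jan-Jul): 212; offset = 212 + 3 - 1 = 214
Weekday index = (2 + 214) mod 7 = 6

Day of the week: Sunday


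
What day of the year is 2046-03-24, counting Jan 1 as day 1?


Date: March 24, 2046
Days in months 1 through 2: 59
Plus 24 days in March

Day of year: 83


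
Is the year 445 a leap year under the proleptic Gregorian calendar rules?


Gregorian leap year rule: divisible by 4, but not by 100, unless also by 400.
445 is not divisible by 4 -> not a leap year

No


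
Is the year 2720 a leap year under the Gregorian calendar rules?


Gregorian leap year rule: divisible by 4, but not by 100, unless also by 400.
2720 is divisible by 4 but not 100 -> leap year

Yes


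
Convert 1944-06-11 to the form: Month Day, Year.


ISO 1944-06-11 parses as year=1944, month=06, day=11
Month 6 -> June

June 11, 1944


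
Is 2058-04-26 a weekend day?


Anchor: Jan 1, 2058. With p = 2058 - 1 = 2057: (p + p//4 - p//100 + p//400) mod 7 = (2057 + 514 - 20 + 5) mod 7 = 2556 mod 7 = 1 -> Tuesday (Mon=0 ... Sun=6)
Day of year: 116; offset = 115
Weekday index = (1 + 115) mod 7 = 4 -> Friday
Weekend days: Saturday, Sunday

No


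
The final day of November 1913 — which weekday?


November 1913 has 30 days
Anchor: Jan 1, 1913. With p = 1913 - 1 = 1912: (p + p//4 - p//100 + p//400) mod 7 = (1912 + 478 - 19 + 4) mod 7 = 2375 mod 7 = 2 -> Wednesday (Mon=0 ... Sun=6)
Days before November (Jan-Oct): 304; November 1 index = (2 + 304) mod 7 = 5 -> Saturday
Last day offset: 30 - 1 = 29 days
Weekday index = (5 + 29) mod 7 = 6

Sunday, November 30


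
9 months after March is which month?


March is month 3
3 + 9 = 12

December


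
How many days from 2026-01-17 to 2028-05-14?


From 2026-01-17 to 2028-05-14
2026-01-17: day of year = 17
2028-05-14: days before May = 31 + 29 + 31 + 30 = 121 (2028 is a leap year); day of year = 121 + 14 = 135
Rest of 2026: 365 - 17 = 348
Full years 2027 (365): 365
Total = 348 + 365 + 135 = 848

848 days


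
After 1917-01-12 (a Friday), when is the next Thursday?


Current: Friday
Target: Thursday
Days ahead: 6

Next Thursday: 1917-01-18


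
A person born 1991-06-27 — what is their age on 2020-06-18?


Birth: 1991-06-27
Reference: 2020-06-18
Year difference: 2020 - 1991 = 29
Birthday not yet reached in 2020, subtract 1

28 years old


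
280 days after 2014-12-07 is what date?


Start: 2014-12-07, add 280 days
December 2014 has 31 days: 31 - 7 = 24 days to December 31 -> 256 left
January 2015 has 31 days -> 225 left
February 2015 has 28 days -> 197 left
March 2015 has 31 days -> 166 left
April 2015 has 30 days -> 136 left
May 2015 has 31 days -> 105 left
June 2015 has 30 days -> 75 left
July 2015 has 31 days -> 44 left
August 2015 has 31 days -> 13 left
September 2015: 13 <= 30 -> lands on September 13

Result: 2015-09-13


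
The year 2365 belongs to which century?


Century = (year - 1) // 100 + 1
= (2365 - 1) // 100 + 1
= 2364 // 100 + 1
= 23 + 1

24th century


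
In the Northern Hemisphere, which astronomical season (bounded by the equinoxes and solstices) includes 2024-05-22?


Date: May 22
Astronomical Spring (approx.; exact equinox/solstice day varies by year): March 20 to June 20
May 22 falls within the Spring window

Spring


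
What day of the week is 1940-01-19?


Date: January 19, 1940
Anchor: Jan 1, 1940. With p = 1940 - 1 = 1939: (p + p//4 - p//100 + p//400) mod 7 = (1939 + 484 - 19 + 4) mod 7 = 2408 mod 7 = 0 -> Monday (Mon=0 ... Sun=6)
Days into year = 19 - 1 = 18
Weekday index = (0 + 18) mod 7 = 4

Day of the week: Friday


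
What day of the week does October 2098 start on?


Target: October 1, 2098
Anchor: Jan 1, 2098. With p = 2098 - 1 = 2097: (p + p//4 - p//100 + p//400) mod 7 = (2097 + 524 - 20 + 5) mod 7 = 2606 mod 7 = 2 -> Wednesday (Mon=0 ... Sun=6)
Days before October (Jan-Sep): 273 days
Weekday index = (2 + 273) mod 7 = 2

Wednesday


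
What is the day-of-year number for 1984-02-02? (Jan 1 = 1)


Date: February 2, 1984
Days in months 1 through 1: 31
Plus 2 days in February

Day of year: 33


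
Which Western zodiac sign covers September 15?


Date: September 15
Conventional tropical zodiac dates: Virgo from August 23 onward; Libra starts September 23
September 15 falls within the Virgo range

Virgo


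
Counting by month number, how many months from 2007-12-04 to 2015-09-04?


From December 2007 to September 2015
8 years * 12 = 96 months, minus 3 months = 93

93 months


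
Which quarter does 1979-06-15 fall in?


Month: June (month 6)
Q1: Jan-Mar, Q2: Apr-Jun, Q3: Jul-Sep, Q4: Oct-Dec

Q2


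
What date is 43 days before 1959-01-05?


Start: 1959-01-05, subtract 43 days
Back 5 days from January 5 reaches December 31, 1958 -> 38 left
December 1958 has 31 days -> back to November 30, 1958 -> 7 left
November 1958: 30 - 7 = 23 -> lands on November 23

Result: 1958-11-23


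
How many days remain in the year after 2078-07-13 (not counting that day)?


Day of year: 194 of 365
Remaining = 365 - 194

171 days


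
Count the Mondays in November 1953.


November 1953 has 30 days
Anchor: Jan 1, 1953. With p = 1953 - 1 = 1952: (p + p//4 - p//100 + p//400) mod 7 = (1952 + 488 - 19 + 4) mod 7 = 2425 mod 7 = 3 -> Thursday (Mon=0 ... Sun=6)
Days before November (Jan-Oct): 304; November 1 index = (3 + 304) mod 7 = 6 -> Sunday
First Monday is November 2
Mondays: 2, 9, 16, 23, 30

5 Mondays


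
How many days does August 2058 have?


August 2058

31 days


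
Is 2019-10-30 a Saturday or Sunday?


Anchor: Jan 1, 2019. With p = 2019 - 1 = 2018: (p + p//4 - p//100 + p//400) mod 7 = (2018 + 504 - 20 + 5) mod 7 = 2507 mod 7 = 1 -> Tuesday (Mon=0 ... Sun=6)
Day of year: 303; offset = 302
Weekday index = (1 + 302) mod 7 = 2 -> Wednesday
Weekend days: Saturday, Sunday

No


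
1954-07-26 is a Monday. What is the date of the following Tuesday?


Current: Monday
Target: Tuesday
Days ahead: 1

Next Tuesday: 1954-07-27


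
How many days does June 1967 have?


June 1967

30 days


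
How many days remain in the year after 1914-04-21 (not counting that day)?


Day of year: 111 of 365
Remaining = 365 - 111

254 days


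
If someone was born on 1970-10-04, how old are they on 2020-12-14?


Birth: 1970-10-04
Reference: 2020-12-14
Year difference: 2020 - 1970 = 50

50 years old


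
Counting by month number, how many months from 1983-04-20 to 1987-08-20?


From April 1983 to August 1987
4 years * 12 = 48 months, plus 4 months = 52

52 months


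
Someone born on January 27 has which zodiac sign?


Date: January 27
Conventional tropical zodiac dates: Aquarius from January 20 onward; Pisces starts February 19
January 27 falls within the Aquarius range

Aquarius


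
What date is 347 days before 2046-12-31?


Start: 2046-12-31, subtract 347 days
Back 31 days from December 31 reaches November 30, 2046 -> 316 left
November 2046 has 30 days -> back to October 31, 2046 -> 286 left
October 2046 has 31 days -> back to September 30, 2046 -> 255 left
September 2046 has 30 days -> back to August 31, 2046 -> 225 left
August 2046 has 31 days -> back to July 31, 2046 -> 194 left
July 2046 has 31 days -> back to June 30, 2046 -> 163 left
June 2046 has 30 days -> back to May 31, 2046 -> 133 left
May 2046 has 31 days -> back to April 30, 2046 -> 102 left
April 2046 has 30 days -> back to March 31, 2046 -> 72 left
March 2046 has 31 days -> back to February 28, 2046 -> 41 left
February 2046 has 28 days -> back to January 31, 2046 -> 13 left
January 2046: 31 - 13 = 18 -> lands on January 18

Result: 2046-01-18


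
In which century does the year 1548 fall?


Century = (year - 1) // 100 + 1
= (1548 - 1) // 100 + 1
= 1547 // 100 + 1
= 15 + 1

16th century


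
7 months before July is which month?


July is month 7
7 - 7 = 0; wrap: 0 + 12 = 12

December


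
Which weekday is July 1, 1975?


Target: July 1, 1975
Anchor: Jan 1, 1975. With p = 1975 - 1 = 1974: (p + p//4 - p//100 + p//400) mod 7 = (1974 + 493 - 19 + 4) mod 7 = 2452 mod 7 = 2 -> Wednesday (Mon=0 ... Sun=6)
Days before July (Jan-Jun): 181 days
Weekday index = (2 + 181) mod 7 = 1

Tuesday


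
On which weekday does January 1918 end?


January 1918 has 31 days
Anchor: Jan 1, 1918. With p = 1918 - 1 = 1917: (p + p//4 - p//100 + p//400) mod 7 = (1917 + 479 - 19 + 4) mod 7 = 2381 mod 7 = 1 -> Tuesday (Mon=0 ... Sun=6)
January 1 is the anchor itself -> Tuesday
Last day offset: 31 - 1 = 30 days
Weekday index = (1 + 30) mod 7 = 3

Thursday, January 31


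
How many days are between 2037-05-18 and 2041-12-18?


From 2037-05-18 to 2041-12-18
2037-05-18: days before May = 31 + 28 + 31 + 30 = 120 (2037 is not a leap year); day of year = 120 + 18 = 138
2041-12-18: days before December = 31 + 28 + 31 + 30 + 31 + 30 + 31 + 31 + 30 + 31 + 30 = 334 (2041 is not a leap year); day of year = 334 + 18 = 352
Rest of 2037: 365 - 138 = 227
Full years 2038 (365), 2039 (365), 2040 (366): 1096
Total = 227 + 1096 + 352 = 1675

1675 days


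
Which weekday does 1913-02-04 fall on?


Date: February 4, 1913
Anchor: Jan 1, 1913. With p = 1913 - 1 = 1912: (p + p//4 - p//100 + p//400) mod 7 = (1912 + 478 - 19 + 4) mod 7 = 2375 mod 7 = 2 -> Wednesday (Mon=0 ... Sun=6)
Days before February (Jan): 31; offset = 31 + 4 - 1 = 34
Weekday index = (2 + 34) mod 7 = 1

Day of the week: Tuesday


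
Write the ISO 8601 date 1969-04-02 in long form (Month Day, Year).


ISO 1969-04-02 parses as year=1969, month=04, day=02
Month 4 -> April

April 2, 1969


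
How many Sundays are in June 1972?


June 1972 has 30 days
Anchor: Jan 1, 1972. With p = 1972 - 1 = 1971: (p + p//4 - p//100 + p//400) mod 7 = (1971 + 492 - 19 + 4) mod 7 = 2448 mod 7 = 5 -> Saturday (Mon=0 ... Sun=6)
Days before June (Jan-May): 152; June 1 index = (5 + 152) mod 7 = 3 -> Thursday
First Sunday is June 4
Sundays: 4, 11, 18, 25

4 Sundays


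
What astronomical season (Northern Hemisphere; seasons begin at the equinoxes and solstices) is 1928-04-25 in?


Date: April 25
Astronomical Spring (approx.; exact equinox/solstice day varies by year): March 20 to June 20
April 25 falls within the Spring window

Spring


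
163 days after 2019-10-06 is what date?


Start: 2019-10-06, add 163 days
October 2019 has 31 days: 31 - 6 = 25 days to October 31 -> 138 left
November 2019 has 30 days -> 108 left
December 2019 has 31 days -> 77 left
January 2020 has 31 days -> 46 left
February 2020 has 29 days -> 17 left
March 2020: 17 <= 31 -> lands on March 17

Result: 2020-03-17


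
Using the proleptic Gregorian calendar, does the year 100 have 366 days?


Gregorian leap year rule: divisible by 4, but not by 100, unless also by 400.
100 is divisible by 100 but not 400 -> not a leap year

No


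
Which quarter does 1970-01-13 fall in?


Month: January (month 1)
Q1: Jan-Mar, Q2: Apr-Jun, Q3: Jul-Sep, Q4: Oct-Dec

Q1


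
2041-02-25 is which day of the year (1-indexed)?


Date: February 25, 2041
Days in months 1 through 1: 31
Plus 25 days in February

Day of year: 56


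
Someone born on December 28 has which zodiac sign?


Date: December 28
Conventional tropical zodiac dates: Capricorn from December 22 onward; Aquarius starts January 20
December 28 falls within the Capricorn range

Capricorn


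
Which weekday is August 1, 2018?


Target: August 1, 2018
Anchor: Jan 1, 2018. With p = 2018 - 1 = 2017: (p + p//4 - p//100 + p//400) mod 7 = (2017 + 504 - 20 + 5) mod 7 = 2506 mod 7 = 0 -> Monday (Mon=0 ... Sun=6)
Days before August (Jan-Jul): 212 days
Weekday index = (0 + 212) mod 7 = 2

Wednesday


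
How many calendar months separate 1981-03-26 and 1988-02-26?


From March 1981 to February 1988
7 years * 12 = 84 months, minus 1 month = 83

83 months


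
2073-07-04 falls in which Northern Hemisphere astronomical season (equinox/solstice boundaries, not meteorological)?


Date: July 4
Astronomical Summer (approx.; exact equinox/solstice day varies by year): June 21 to September 21
July 4 falls within the Summer window

Summer


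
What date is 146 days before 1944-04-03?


Start: 1944-04-03, subtract 146 days
Back 3 days from April 3 reaches March 31, 1944 -> 143 left
March 1944 has 31 days -> back to February 29, 1944 -> 112 left
February 1944 has 29 days -> back to January 31, 1944 -> 83 left
January 1944 has 31 days -> back to December 31, 1943 -> 52 left
December 1943 has 31 days -> back to November 30, 1943 -> 21 left
November 1943: 30 - 21 = 9 -> lands on November 9

Result: 1943-11-09


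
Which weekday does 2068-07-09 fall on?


Date: July 9, 2068
Anchor: Jan 1, 2068. With p = 2068 - 1 = 2067: (p + p//4 - p//100 + p//400) mod 7 = (2067 + 516 - 20 + 5) mod 7 = 2568 mod 7 = 6 -> Sunday (Mon=0 ... Sun=6)
Days before July (Jan-Jun): 182; offset = 182 + 9 - 1 = 190
Weekday index = (6 + 190) mod 7 = 0

Day of the week: Monday


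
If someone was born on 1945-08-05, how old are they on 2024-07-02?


Birth: 1945-08-05
Reference: 2024-07-02
Year difference: 2024 - 1945 = 79
Birthday not yet reached in 2024, subtract 1

78 years old


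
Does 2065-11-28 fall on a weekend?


Anchor: Jan 1, 2065. With p = 2065 - 1 = 2064: (p + p//4 - p//100 + p//400) mod 7 = (2064 + 516 - 20 + 5) mod 7 = 2565 mod 7 = 3 -> Thursday (Mon=0 ... Sun=6)
Day of year: 332; offset = 331
Weekday index = (3 + 331) mod 7 = 5 -> Saturday
Weekend days: Saturday, Sunday

Yes


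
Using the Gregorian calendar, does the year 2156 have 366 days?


Gregorian leap year rule: divisible by 4, but not by 100, unless also by 400.
2156 is divisible by 4 but not 100 -> leap year

Yes


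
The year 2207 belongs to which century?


Century = (year - 1) // 100 + 1
= (2207 - 1) // 100 + 1
= 2206 // 100 + 1
= 22 + 1

23rd century


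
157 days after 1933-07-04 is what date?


Start: 1933-07-04, add 157 days
July 1933 has 31 days: 31 - 4 = 27 days to July 31 -> 130 left
August 1933 has 31 days -> 99 left
September 1933 has 30 days -> 69 left
October 1933 has 31 days -> 38 left
November 1933 has 30 days -> 8 left
December 1933: 8 <= 31 -> lands on December 8

Result: 1933-12-08


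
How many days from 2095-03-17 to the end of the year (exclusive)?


Day of year: 76 of 365
Remaining = 365 - 76

289 days


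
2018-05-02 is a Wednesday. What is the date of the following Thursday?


Current: Wednesday
Target: Thursday
Days ahead: 1

Next Thursday: 2018-05-03


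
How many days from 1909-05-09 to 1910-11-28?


From 1909-05-09 to 1910-11-28
1909-05-09: days before May = 31 + 28 + 31 + 30 = 120 (1909 is not a leap year); day of year = 120 + 9 = 129
1910-11-28: days before November = 31 + 28 + 31 + 30 + 31 + 30 + 31 + 31 + 30 + 31 = 304 (1910 is not a leap year); day of year = 304 + 28 = 332
Rest of 1909: 365 - 129 = 236
Total = 236 + 332 = 568

568 days


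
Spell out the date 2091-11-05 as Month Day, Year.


ISO 2091-11-05 parses as year=2091, month=11, day=05
Month 11 -> November

November 5, 2091


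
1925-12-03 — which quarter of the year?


Month: December (month 12)
Q1: Jan-Mar, Q2: Apr-Jun, Q3: Jul-Sep, Q4: Oct-Dec

Q4


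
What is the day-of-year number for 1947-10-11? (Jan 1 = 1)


Date: October 11, 1947
Days in months 1 through 9: 273
Plus 11 days in October

Day of year: 284


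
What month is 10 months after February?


February is month 2
2 + 10 = 12

December


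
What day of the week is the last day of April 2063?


April 2063 has 30 days
Anchor: Jan 1, 2063. With p = 2063 - 1 = 2062: (p + p//4 - p//100 + p//400) mod 7 = (2062 + 515 - 20 + 5) mod 7 = 2562 mod 7 = 0 -> Monday (Mon=0 ... Sun=6)
Days before April (Jan-Mar): 90; April 1 index = (0 + 90) mod 7 = 6 -> Sunday
Last day offset: 30 - 1 = 29 days
Weekday index = (6 + 29) mod 7 = 0

Monday, April 30


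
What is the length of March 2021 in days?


March 2021

31 days


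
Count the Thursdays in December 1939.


December 1939 has 31 days
Anchor: Jan 1, 1939. With p = 1939 - 1 = 1938: (p + p//4 - p//100 + p//400) mod 7 = (1938 + 484 - 19 + 4) mod 7 = 2407 mod 7 = 6 -> Sunday (Mon=0 ... Sun=6)
Days before December (Jan-Nov): 334; December 1 index = (6 + 334) mod 7 = 4 -> Friday
First Thursday is December 7
Thursdays: 7, 14, 21, 28

4 Thursdays


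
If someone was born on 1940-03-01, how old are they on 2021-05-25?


Birth: 1940-03-01
Reference: 2021-05-25
Year difference: 2021 - 1940 = 81

81 years old


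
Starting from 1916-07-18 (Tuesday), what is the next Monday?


Current: Tuesday
Target: Monday
Days ahead: 6

Next Monday: 1916-07-24


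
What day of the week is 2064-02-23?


Date: February 23, 2064
Anchor: Jan 1, 2064. With p = 2064 - 1 = 2063: (p + p//4 - p//100 + p//400) mod 7 = (2063 + 515 - 20 + 5) mod 7 = 2563 mod 7 = 1 -> Tuesday (Mon=0 ... Sun=6)
Days before February (Jan): 31; offset = 31 + 23 - 1 = 53
Weekday index = (1 + 53) mod 7 = 5

Day of the week: Saturday


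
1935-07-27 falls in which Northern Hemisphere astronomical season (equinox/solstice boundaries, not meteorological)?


Date: July 27
Astronomical Summer (approx.; exact equinox/solstice day varies by year): June 21 to September 21
July 27 falls within the Summer window

Summer


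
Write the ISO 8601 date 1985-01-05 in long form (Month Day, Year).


ISO 1985-01-05 parses as year=1985, month=01, day=05
Month 1 -> January

January 5, 1985


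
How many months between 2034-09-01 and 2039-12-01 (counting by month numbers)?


From September 2034 to December 2039
5 years * 12 = 60 months, plus 3 months = 63

63 months


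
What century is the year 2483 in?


Century = (year - 1) // 100 + 1
= (2483 - 1) // 100 + 1
= 2482 // 100 + 1
= 24 + 1

25th century


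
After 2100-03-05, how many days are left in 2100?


Day of year: 64 of 365
Remaining = 365 - 64

301 days


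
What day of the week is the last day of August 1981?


August 1981 has 31 days
Anchor: Jan 1, 1981. With p = 1981 - 1 = 1980: (p + p//4 - p//100 + p//400) mod 7 = (1980 + 495 - 19 + 4) mod 7 = 2460 mod 7 = 3 -> Thursday (Mon=0 ... Sun=6)
Days before August (Jan-Jul): 212; August 1 index = (3 + 212) mod 7 = 5 -> Saturday
Last day offset: 31 - 1 = 30 days
Weekday index = (5 + 30) mod 7 = 0

Monday, August 31


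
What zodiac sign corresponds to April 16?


Date: April 16
Conventional tropical zodiac dates: Aries from March 21 onward; Taurus starts April 20
April 16 falls within the Aries range

Aries


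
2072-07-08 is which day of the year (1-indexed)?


Date: July 8, 2072
Days in months 1 through 6: 182
Plus 8 days in July

Day of year: 190


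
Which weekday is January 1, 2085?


Target: January 1, 2085
Anchor: Jan 1, 2085. With p = 2085 - 1 = 2084: (p + p//4 - p//100 + p//400) mod 7 = (2084 + 521 - 20 + 5) mod 7 = 2590 mod 7 = 0 -> Monday (Mon=0 ... Sun=6)
Offset from anchor: 0 days
Weekday index = (0 + 0) mod 7 = 0

Monday


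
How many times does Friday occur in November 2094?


November 2094 has 30 days
Anchor: Jan 1, 2094. With p = 2094 - 1 = 2093: (p + p//4 - p//100 + p//400) mod 7 = (2093 + 523 - 20 + 5) mod 7 = 2601 mod 7 = 4 -> Friday (Mon=0 ... Sun=6)
Days before November (Jan-Oct): 304; November 1 index = (4 + 304) mod 7 = 0 -> Monday
First Friday is November 5
Fridays: 5, 12, 19, 26

4 Fridays


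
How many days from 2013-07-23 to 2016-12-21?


From 2013-07-23 to 2016-12-21
2013-07-23: days before July = 31 + 28 + 31 + 30 + 31 + 30 = 181 (2013 is not a leap year); day of year = 181 + 23 = 204
2016-12-21: days before December = 31 + 29 + 31 + 30 + 31 + 30 + 31 + 31 + 30 + 31 + 30 = 335 (2016 is a leap year); day of year = 335 + 21 = 356
Rest of 2013: 365 - 204 = 161
Full years 2014 (365), 2015 (365): 730
Total = 161 + 730 + 356 = 1247

1247 days


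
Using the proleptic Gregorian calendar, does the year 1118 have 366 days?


Gregorian leap year rule: divisible by 4, but not by 100, unless also by 400.
1118 is not divisible by 4 -> not a leap year

No


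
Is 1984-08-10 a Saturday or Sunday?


Anchor: Jan 1, 1984. With p = 1984 - 1 = 1983: (p + p//4 - p//100 + p//400) mod 7 = (1983 + 495 - 19 + 4) mod 7 = 2463 mod 7 = 6 -> Sunday (Mon=0 ... Sun=6)
Day of year: 223; offset = 222
Weekday index = (6 + 222) mod 7 = 4 -> Friday
Weekend days: Saturday, Sunday

No


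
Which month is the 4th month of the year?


Month 4 of 12

April


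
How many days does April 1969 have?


April 1969

30 days


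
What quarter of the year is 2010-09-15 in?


Month: September (month 9)
Q1: Jan-Mar, Q2: Apr-Jun, Q3: Jul-Sep, Q4: Oct-Dec

Q3


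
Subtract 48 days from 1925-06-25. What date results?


Start: 1925-06-25, subtract 48 days
Back 25 days from June 25 reaches May 31, 1925 -> 23 left
May 1925: 31 - 23 = 8 -> lands on May 8

Result: 1925-05-08


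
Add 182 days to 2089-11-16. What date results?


Start: 2089-11-16, add 182 days
November 2089 has 30 days: 30 - 16 = 14 days to November 30 -> 168 left
December 2089 has 31 days -> 137 left
January 2090 has 31 days -> 106 left
February 2090 has 28 days -> 78 left
March 2090 has 31 days -> 47 left
April 2090 has 30 days -> 17 left
May 2090: 17 <= 31 -> lands on May 17

Result: 2090-05-17


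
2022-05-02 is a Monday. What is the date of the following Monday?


Current: Monday
Target: Monday
Days ahead: 7

Next Monday: 2022-05-09


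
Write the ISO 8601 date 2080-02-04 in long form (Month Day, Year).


ISO 2080-02-04 parses as year=2080, month=02, day=04
Month 2 -> February

February 4, 2080


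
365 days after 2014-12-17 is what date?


Start: 2014-12-17, add 365 days
December 2014 has 31 days: 31 - 17 = 14 days to December 31 -> 351 left
January 2015 has 31 days -> 320 left
February 2015 has 28 days -> 292 left
March 2015 has 31 days -> 261 left
April 2015 has 30 days -> 231 left
May 2015 has 31 days -> 200 left
June 2015 has 30 days -> 170 left
July 2015 has 31 days -> 139 left
August 2015 has 31 days -> 108 left
September 2015 has 30 days -> 78 left
October 2015 has 31 days -> 47 left
November 2015 has 30 days -> 17 left
December 2015: 17 <= 31 -> lands on December 17

Result: 2015-12-17


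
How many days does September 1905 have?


September 1905

30 days


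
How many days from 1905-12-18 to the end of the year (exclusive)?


Day of year: 352 of 365
Remaining = 365 - 352

13 days


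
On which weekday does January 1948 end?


January 1948 has 31 days
Anchor: Jan 1, 1948. With p = 1948 - 1 = 1947: (p + p//4 - p//100 + p//400) mod 7 = (1947 + 486 - 19 + 4) mod 7 = 2418 mod 7 = 3 -> Thursday (Mon=0 ... Sun=6)
January 1 is the anchor itself -> Thursday
Last day offset: 31 - 1 = 30 days
Weekday index = (3 + 30) mod 7 = 5

Saturday, January 31


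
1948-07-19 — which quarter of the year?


Month: July (month 7)
Q1: Jan-Mar, Q2: Apr-Jun, Q3: Jul-Sep, Q4: Oct-Dec

Q3


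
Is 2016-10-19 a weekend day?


Anchor: Jan 1, 2016. With p = 2016 - 1 = 2015: (p + p//4 - p//100 + p//400) mod 7 = (2015 + 503 - 20 + 5) mod 7 = 2503 mod 7 = 4 -> Friday (Mon=0 ... Sun=6)
Day of year: 293; offset = 292
Weekday index = (4 + 292) mod 7 = 2 -> Wednesday
Weekend days: Saturday, Sunday

No


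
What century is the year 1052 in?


Century = (year - 1) // 100 + 1
= (1052 - 1) // 100 + 1
= 1051 // 100 + 1
= 10 + 1

11th century


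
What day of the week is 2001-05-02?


Date: May 2, 2001
Anchor: Jan 1, 2001. With p = 2001 - 1 = 2000: (p + p//4 - p//100 + p//400) mod 7 = (2000 + 500 - 20 + 5) mod 7 = 2485 mod 7 = 0 -> Monday (Mon=0 ... Sun=6)
Days before May (Jan-Apr): 120; offset = 120 + 2 - 1 = 121
Weekday index = (0 + 121) mod 7 = 2

Day of the week: Wednesday


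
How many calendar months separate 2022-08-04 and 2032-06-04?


From August 2022 to June 2032
10 years * 12 = 120 months, minus 2 months = 118

118 months


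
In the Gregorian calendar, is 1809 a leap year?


Gregorian leap year rule: divisible by 4, but not by 100, unless also by 400.
1809 is not divisible by 4 -> not a leap year

No


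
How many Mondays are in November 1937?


November 1937 has 30 days
Anchor: Jan 1, 1937. With p = 1937 - 1 = 1936: (p + p//4 - p//100 + p//400) mod 7 = (1936 + 484 - 19 + 4) mod 7 = 2405 mod 7 = 4 -> Friday (Mon=0 ... Sun=6)
Days before November (Jan-Oct): 304; November 1 index = (4 + 304) mod 7 = 0 -> Monday
First Monday is November 1
Mondays: 1, 8, 15, 22, 29

5 Mondays


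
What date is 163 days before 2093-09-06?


Start: 2093-09-06, subtract 163 days
Back 6 days from September 6 reaches August 31, 2093 -> 157 left
August 2093 has 31 days -> back to July 31, 2093 -> 126 left
July 2093 has 31 days -> back to June 30, 2093 -> 95 left
June 2093 has 30 days -> back to May 31, 2093 -> 65 left
May 2093 has 31 days -> back to April 30, 2093 -> 34 left
April 2093 has 30 days -> back to March 31, 2093 -> 4 left
March 2093: 31 - 4 = 27 -> lands on March 27

Result: 2093-03-27


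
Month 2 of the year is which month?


Month 2 of 12

February


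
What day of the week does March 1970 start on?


Target: March 1, 1970
Anchor: Jan 1, 1970. With p = 1970 - 1 = 1969: (p + p//4 - p//100 + p//400) mod 7 = (1969 + 492 - 19 + 4) mod 7 = 2446 mod 7 = 3 -> Thursday (Mon=0 ... Sun=6)
Days before March (Jan-Feb): 59 days
Weekday index = (3 + 59) mod 7 = 6

Sunday


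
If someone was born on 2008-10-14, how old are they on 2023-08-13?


Birth: 2008-10-14
Reference: 2023-08-13
Year difference: 2023 - 2008 = 15
Birthday not yet reached in 2023, subtract 1

14 years old


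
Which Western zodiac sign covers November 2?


Date: November 2
Conventional tropical zodiac dates: Scorpio from October 23 onward; Sagittarius starts November 22
November 2 falls within the Scorpio range

Scorpio


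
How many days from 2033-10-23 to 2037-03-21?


From 2033-10-23 to 2037-03-21
2033-10-23: days before October = 31 + 28 + 31 + 30 + 31 + 30 + 31 + 31 + 30 = 273 (2033 is not a leap year); day of year = 273 + 23 = 296
2037-03-21: days before March = 31 + 28 = 59 (2037 is not a leap year); day of year = 59 + 21 = 80
Rest of 2033: 365 - 296 = 69
Full years 2034 (365), 2035 (365), 2036 (366): 1096
Total = 69 + 1096 + 80 = 1245

1245 days


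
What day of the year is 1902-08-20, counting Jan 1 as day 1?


Date: August 20, 1902
Days in months 1 through 7: 212
Plus 20 days in August

Day of year: 232


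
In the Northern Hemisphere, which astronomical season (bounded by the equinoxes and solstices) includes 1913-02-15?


Date: February 15
Astronomical Winter (approx.; exact equinox/solstice day varies by year): December 21 to March 19
February 15 falls within the Winter window

Winter


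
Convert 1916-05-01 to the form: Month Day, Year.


ISO 1916-05-01 parses as year=1916, month=05, day=01
Month 5 -> May

May 1, 1916


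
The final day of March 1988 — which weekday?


March 1988 has 31 days
Anchor: Jan 1, 1988. With p = 1988 - 1 = 1987: (p + p//4 - p//100 + p//400) mod 7 = (1987 + 496 - 19 + 4) mod 7 = 2468 mod 7 = 4 -> Friday (Mon=0 ... Sun=6)
Days before March (Jan-Feb): 60; March 1 index = (4 + 60) mod 7 = 1 -> Tuesday
Last day offset: 31 - 1 = 30 days
Weekday index = (1 + 30) mod 7 = 3

Thursday, March 31


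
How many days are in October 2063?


October 2063

31 days


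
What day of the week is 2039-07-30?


Date: July 30, 2039
Anchor: Jan 1, 2039. With p = 2039 - 1 = 2038: (p + p//4 - p//100 + p//400) mod 7 = (2038 + 509 - 20 + 5) mod 7 = 2532 mod 7 = 5 -> Saturday (Mon=0 ... Sun=6)
Days before July (Jan-Jun): 181; offset = 181 + 30 - 1 = 210
Weekday index = (5 + 210) mod 7 = 5

Day of the week: Saturday


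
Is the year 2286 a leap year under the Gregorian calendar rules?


Gregorian leap year rule: divisible by 4, but not by 100, unless also by 400.
2286 is not divisible by 4 -> not a leap year

No


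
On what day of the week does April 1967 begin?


Target: April 1, 1967
Anchor: Jan 1, 1967. With p = 1967 - 1 = 1966: (p + p//4 - p//100 + p//400) mod 7 = (1966 + 491 - 19 + 4) mod 7 = 2442 mod 7 = 6 -> Sunday (Mon=0 ... Sun=6)
Days before April (Jan-Mar): 90 days
Weekday index = (6 + 90) mod 7 = 5

Saturday


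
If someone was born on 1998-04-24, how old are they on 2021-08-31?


Birth: 1998-04-24
Reference: 2021-08-31
Year difference: 2021 - 1998 = 23

23 years old


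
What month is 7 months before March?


March is month 3
3 - 7 = -4; wrap: -4 + 12 = 8

August


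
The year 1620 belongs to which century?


Century = (year - 1) // 100 + 1
= (1620 - 1) // 100 + 1
= 1619 // 100 + 1
= 16 + 1

17th century


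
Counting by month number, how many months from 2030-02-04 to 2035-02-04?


From February 2030 to February 2035
5 years * 12 = 60 months = 60

60 months


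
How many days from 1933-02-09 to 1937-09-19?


From 1933-02-09 to 1937-09-19
1933-02-09: days before February = 31; day of year = 31 + 9 = 40
1937-09-19: days before September = 31 + 28 + 31 + 30 + 31 + 30 + 31 + 31 = 243 (1937 is not a leap year); day of year = 243 + 19 = 262
Rest of 1933: 365 - 40 = 325
Full years 1934 (365), 1935 (365), 1936 (366): 1096
Total = 325 + 1096 + 262 = 1683

1683 days


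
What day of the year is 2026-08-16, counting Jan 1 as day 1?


Date: August 16, 2026
Days in months 1 through 7: 212
Plus 16 days in August

Day of year: 228


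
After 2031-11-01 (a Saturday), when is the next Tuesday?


Current: Saturday
Target: Tuesday
Days ahead: 3

Next Tuesday: 2031-11-04


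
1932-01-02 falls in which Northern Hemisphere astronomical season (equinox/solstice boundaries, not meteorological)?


Date: January 2
Astronomical Winter (approx.; exact equinox/solstice day varies by year): December 21 to March 19
January 2 falls within the Winter window

Winter


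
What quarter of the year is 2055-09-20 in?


Month: September (month 9)
Q1: Jan-Mar, Q2: Apr-Jun, Q3: Jul-Sep, Q4: Oct-Dec

Q3


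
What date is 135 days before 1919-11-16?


Start: 1919-11-16, subtract 135 days
Back 16 days from November 16 reaches October 31, 1919 -> 119 left
October 1919 has 31 days -> back to September 30, 1919 -> 88 left
September 1919 has 30 days -> back to August 31, 1919 -> 58 left
August 1919 has 31 days -> back to July 31, 1919 -> 27 left
July 1919: 31 - 27 = 4 -> lands on July 4

Result: 1919-07-04


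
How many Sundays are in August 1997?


August 1997 has 31 days
Anchor: Jan 1, 1997. With p = 1997 - 1 = 1996: (p + p//4 - p//100 + p//400) mod 7 = (1996 + 499 - 19 + 4) mod 7 = 2480 mod 7 = 2 -> Wednesday (Mon=0 ... Sun=6)
Days before August (Jan-Jul): 212; August 1 index = (2 + 212) mod 7 = 4 -> Friday
First Sunday is August 3
Sundays: 3, 10, 17, 24, 31

5 Sundays


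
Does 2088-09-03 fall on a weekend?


Anchor: Jan 1, 2088. With p = 2088 - 1 = 2087: (p + p//4 - p//100 + p//400) mod 7 = (2087 + 521 - 20 + 5) mod 7 = 2593 mod 7 = 3 -> Thursday (Mon=0 ... Sun=6)
Day of year: 247; offset = 246
Weekday index = (3 + 246) mod 7 = 4 -> Friday
Weekend days: Saturday, Sunday

No
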